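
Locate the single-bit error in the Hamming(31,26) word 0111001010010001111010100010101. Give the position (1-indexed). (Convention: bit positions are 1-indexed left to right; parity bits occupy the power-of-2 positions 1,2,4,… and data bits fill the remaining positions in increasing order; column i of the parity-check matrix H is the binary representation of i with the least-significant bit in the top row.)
Syndrome s = H · r^T (mod 2), r = 0111001010010001111010100010101:
  s[0] = (1010101010101010101010101010101)·(0111001010010001111010100010101) mod 2 = 0+0+1+0+0+0+1+0+1+0+0+0+0+0+0+0+1+0+1+0+1+0+1+0+0+0+1+0+1+0+1 mod 2 = 0
  s[1] = (0110011001100110011001100110011)·(0111001010010001111010100010101) mod 2 = 0+1+1+0+0+0+1+0+0+0+0+0+0+0+0+0+0+1+1+0+0+0+1+0+0+0+1+0+0+0+1 mod 2 = 0
  s[2] = (0001111000011110000111100001111)·(0111001010010001111010100010101) mod 2 = 0+0+0+1+0+0+1+0+0+0+0+1+0+0+0+0+0+0+0+0+1+0+1+0+0+0+0+0+1+0+1 mod 2 = 1
  s[3] = (0000000111111110000000011111111)·(0111001010010001111010100010101) mod 2 = 0+0+0+0+0+0+0+0+1+0+0+1+0+0+0+0+0+0+0+0+0+0+0+0+0+0+1+0+1+0+1 mod 2 = 1
  s[4] = (0000000000000001111111111111111)·(0111001010010001111010100010101) mod 2 = 0+0+0+0+0+0+0+0+0+0+0+0+0+0+0+1+1+1+1+0+1+0+1+0+0+0+1+0+1+0+1 mod 2 = 1
Syndrome = 00111
Column i of H is the binary representation of i, so the syndrome is the binary index of the flipped bit.
Read s = 00111 with s[0] as LSB: 0·2^0 + 0·2^1 + 1·2^2 + 1·2^3 + 1·2^4 = 28.
Error is at bit position 28.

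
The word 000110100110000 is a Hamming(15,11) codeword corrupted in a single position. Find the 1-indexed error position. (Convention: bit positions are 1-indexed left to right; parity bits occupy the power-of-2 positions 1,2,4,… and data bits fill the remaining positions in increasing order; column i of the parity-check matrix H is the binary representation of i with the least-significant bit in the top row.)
Syndrome s = H · r^T (mod 2), r = 000110100110000:
  s[0] = (101010101010101)·(000110100110000) mod 2 = 0+0+0+0+1+0+1+0+0+0+1+0+0+0+0 mod 2 = 1
  s[1] = (011001100110011)·(000110100110000) mod 2 = 0+0+0+0+0+0+1+0+0+1+1+0+0+0+0 mod 2 = 1
  s[2] = (000111100001111)·(000110100110000) mod 2 = 0+0+0+1+1+0+1+0+0+0+0+0+0+0+0 mod 2 = 1
  s[3] = (000000011111111)·(000110100110000) mod 2 = 0+0+0+0+0+0+0+0+0+1+1+0+0+0+0 mod 2 = 0
Syndrome = 1110
Column i of H is the binary representation of i, so the syndrome is the binary index of the flipped bit.
Read s = 1110 with s[0] as LSB: 1·2^0 + 1·2^1 + 1·2^2 + 0·2^3 = 7.
Error is at bit position 7.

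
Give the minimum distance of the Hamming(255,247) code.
d_min = 3 (every single-error-correcting Hamming code has d_min = 3).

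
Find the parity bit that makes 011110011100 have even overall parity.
Sum of data bits: 0+1+1+1+1+0+0+1+1+1+0+0 = 7.
7 mod 2 = 1, so parity bit = 1.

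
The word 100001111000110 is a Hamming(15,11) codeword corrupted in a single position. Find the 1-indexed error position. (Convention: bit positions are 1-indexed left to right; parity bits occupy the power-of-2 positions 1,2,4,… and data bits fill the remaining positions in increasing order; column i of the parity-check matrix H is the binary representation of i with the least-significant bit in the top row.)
Syndrome s = H · r^T (mod 2), r = 100001111000110:
  s[0] = (101010101010101)·(100001111000110) mod 2 = 1+0+0+0+0+0+1+0+1+0+0+0+1+0+0 mod 2 = 0
  s[1] = (011001100110011)·(100001111000110) mod 2 = 0+0+0+0+0+1+1+0+0+0+0+0+0+1+0 mod 2 = 1
  s[2] = (000111100001111)·(100001111000110) mod 2 = 0+0+0+0+0+1+1+0+0+0+0+0+1+1+0 mod 2 = 0
  s[3] = (000000011111111)·(100001111000110) mod 2 = 0+0+0+0+0+0+0+1+1+0+0+0+1+1+0 mod 2 = 0
Syndrome = 0100
Column i of H is the binary representation of i, so the syndrome is the binary index of the flipped bit.
Read s = 0100 with s[0] as LSB: 0·2^0 + 1·2^1 + 0·2^2 + 0·2^3 = 2.
Error is at bit position 2.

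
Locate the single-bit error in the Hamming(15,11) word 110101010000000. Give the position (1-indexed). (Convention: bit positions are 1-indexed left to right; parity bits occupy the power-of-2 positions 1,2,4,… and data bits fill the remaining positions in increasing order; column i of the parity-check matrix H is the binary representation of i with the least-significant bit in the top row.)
Syndrome s = H · r^T (mod 2), r = 110101010000000:
  s[0] = (101010101010101)·(110101010000000) mod 2 = 1+0+0+0+0+0+0+0+0+0+0+0+0+0+0 mod 2 = 1
  s[1] = (011001100110011)·(110101010000000) mod 2 = 0+1+0+0+0+1+0+0+0+0+0+0+0+0+0 mod 2 = 0
  s[2] = (000111100001111)·(110101010000000) mod 2 = 0+0+0+1+0+1+0+0+0+0+0+0+0+0+0 mod 2 = 0
  s[3] = (000000011111111)·(110101010000000) mod 2 = 0+0+0+0+0+0+0+1+0+0+0+0+0+0+0 mod 2 = 1
Syndrome = 1001
Column i of H is the binary representation of i, so the syndrome is the binary index of the flipped bit.
Read s = 1001 with s[0] as LSB: 1·2^0 + 0·2^1 + 0·2^2 + 1·2^3 = 9.
Error is at bit position 9.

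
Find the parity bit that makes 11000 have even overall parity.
Sum of data bits: 1+1+0+0+0 = 2.
2 mod 2 = 0, so parity bit = 0.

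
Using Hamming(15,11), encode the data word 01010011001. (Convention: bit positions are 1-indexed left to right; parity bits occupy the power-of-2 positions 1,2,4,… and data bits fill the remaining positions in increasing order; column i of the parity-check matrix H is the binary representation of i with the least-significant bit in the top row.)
Codeword c = d · G (mod 2), d = 01010011001:
  c[0] = d·G[:,0] = (01010011001)·(11011010101) mod 2 = 0+1+0+1+0+0+1+0+0+0+1 mod 2 = 0
  c[1] = d·G[:,1] = (01010011001)·(10110110011) mod 2 = 0+0+0+1+0+0+1+0+0+0+1 mod 2 = 1
  c[2] = d·G[:,2] = (01010011001)·(10000000000) mod 2 = 0+0+0+0+0+0+0+0+0+0+0 mod 2 = 0
  c[3] = d·G[:,3] = (01010011001)·(01110001111) mod 2 = 0+1+0+1+0+0+0+1+0+0+1 mod 2 = 0
  c[4] = d·G[:,4] = (01010011001)·(01000000000) mod 2 = 0+1+0+0+0+0+0+0+0+0+0 mod 2 = 1
  c[5] = d·G[:,5] = (01010011001)·(00100000000) mod 2 = 0+0+0+0+0+0+0+0+0+0+0 mod 2 = 0
  c[6] = d·G[:,6] = (01010011001)·(00010000000) mod 2 = 0+0+0+1+0+0+0+0+0+0+0 mod 2 = 1
  c[7] = d·G[:,7] = (01010011001)·(00001111111) mod 2 = 0+0+0+0+0+0+1+1+0+0+1 mod 2 = 1
  c[8] = d·G[:,8] = (01010011001)·(00001000000) mod 2 = 0+0+0+0+0+0+0+0+0+0+0 mod 2 = 0
  c[9] = d·G[:,9] = (01010011001)·(00000100000) mod 2 = 0+0+0+0+0+0+0+0+0+0+0 mod 2 = 0
  c[10] = d·G[:,10] = (01010011001)·(00000010000) mod 2 = 0+0+0+0+0+0+1+0+0+0+0 mod 2 = 1
  c[11] = d·G[:,11] = (01010011001)·(00000001000) mod 2 = 0+0+0+0+0+0+0+1+0+0+0 mod 2 = 1
  c[12] = d·G[:,12] = (01010011001)·(00000000100) mod 2 = 0+0+0+0+0+0+0+0+0+0+0 mod 2 = 0
  c[13] = d·G[:,13] = (01010011001)·(00000000010) mod 2 = 0+0+0+0+0+0+0+0+0+0+0 mod 2 = 0
  c[14] = d·G[:,14] = (01010011001)·(00000000001) mod 2 = 0+0+0+0+0+0+0+0+0+0+1 mod 2 = 1
Codeword = 010010110011001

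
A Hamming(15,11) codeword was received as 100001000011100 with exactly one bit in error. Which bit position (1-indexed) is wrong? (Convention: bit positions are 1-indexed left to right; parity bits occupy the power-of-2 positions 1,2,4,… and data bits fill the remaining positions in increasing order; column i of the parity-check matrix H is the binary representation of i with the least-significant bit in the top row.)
Syndrome s = H · r^T (mod 2), r = 100001000011100:
  s[0] = (101010101010101)·(100001000011100) mod 2 = 1+0+0+0+0+0+0+0+0+0+1+0+1+0+0 mod 2 = 1
  s[1] = (011001100110011)·(100001000011100) mod 2 = 0+0+0+0+0+1+0+0+0+0+1+0+0+0+0 mod 2 = 0
  s[2] = (000111100001111)·(100001000011100) mod 2 = 0+0+0+0+0+1+0+0+0+0+0+1+1+0+0 mod 2 = 1
  s[3] = (000000011111111)·(100001000011100) mod 2 = 0+0+0+0+0+0+0+0+0+0+1+1+1+0+0 mod 2 = 1
Syndrome = 1011
Column i of H is the binary representation of i, so the syndrome is the binary index of the flipped bit.
Read s = 1011 with s[0] as LSB: 1·2^0 + 0·2^1 + 1·2^2 + 1·2^3 = 13.
Error is at bit position 13.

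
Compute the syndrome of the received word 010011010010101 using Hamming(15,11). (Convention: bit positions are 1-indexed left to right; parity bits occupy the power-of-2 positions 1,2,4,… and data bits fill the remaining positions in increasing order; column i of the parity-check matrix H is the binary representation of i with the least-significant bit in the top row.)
Syndrome s = H · r^T (mod 2), r = 010011010010101:
  s[0] = (101010101010101)·(010011010010101) mod 2 = 0+0+0+0+1+0+0+0+0+0+1+0+1+0+1 mod 2 = 0
  s[1] = (011001100110011)·(010011010010101) mod 2 = 0+1+0+0+0+1+0+0+0+0+1+0+0+0+1 mod 2 = 0
  s[2] = (000111100001111)·(010011010010101) mod 2 = 0+0+0+0+1+1+0+0+0+0+0+0+1+0+1 mod 2 = 0
  s[3] = (000000011111111)·(010011010010101) mod 2 = 0+0+0+0+0+0+0+1+0+0+1+0+1+0+1 mod 2 = 0
Syndrome = 0000
s = 0: no error detected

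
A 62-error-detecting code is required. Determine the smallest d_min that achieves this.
Detecting e errors requires d_min ≥ e + 1 = 62 + 1 = 63.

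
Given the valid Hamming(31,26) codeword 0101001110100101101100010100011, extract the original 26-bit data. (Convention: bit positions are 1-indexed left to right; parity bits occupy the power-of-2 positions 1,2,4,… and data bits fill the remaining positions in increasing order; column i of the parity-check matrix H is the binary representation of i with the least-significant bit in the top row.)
Parity bits occupy power-of-2 positions; data bits are at positions {3,5,6,7,9,10,11,12,13,14,15,17,18,19,20,21,22,23,24,25,26,27,28,29,30,31} (1-indexed).
Extract: c[3]=0 c[5]=0 c[6]=0 c[7]=1 c[9]=1 c[10]=0 c[11]=1 c[12]=0 c[13]=0 c[14]=1 c[15]=0 c[17]=1 c[18]=0 c[19]=1 c[20]=1 c[21]=0 c[22]=0 c[23]=0 c[24]=1 c[25]=0 c[26]=1 c[27]=0 c[28]=0 c[29]=0 c[30]=1 c[31]=1
Data = 00011010010101100010100011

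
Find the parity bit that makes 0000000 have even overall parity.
Sum of data bits: 0+0+0+0+0+0+0 = 0.
0 mod 2 = 0, so parity bit = 0.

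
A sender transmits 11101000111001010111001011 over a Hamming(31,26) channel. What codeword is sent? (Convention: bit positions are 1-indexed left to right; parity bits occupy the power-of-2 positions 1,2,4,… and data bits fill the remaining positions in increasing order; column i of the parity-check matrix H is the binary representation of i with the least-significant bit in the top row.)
Codeword c = d · G (mod 2), d = 11101000111001010111001011:
  c[0] = d·G[:,0] = (11101000111001010111001011)·(11011010101101010101010101) mod 2 = 1+1+0+0+1+0+0+0+1+0+1+0+0+1+0+1+0+1+0+1+0+0+0+0+0+1 mod 2 = 0
  c[1] = d·G[:,1] = (11101000111001010111001011)·(10110110011011001100110011) mod 2 = 1+0+1+0+0+0+0+0+0+1+1+0+0+1+0+0+0+1+0+0+0+0+0+0+1+1 mod 2 = 0
  c[2] = d·G[:,2] = (11101000111001010111001011)·(10000000000000000000000000) mod 2 = 1+0+0+0+0+0+0+0+0+0+0+0+0+0+0+0+0+0+0+0+0+0+0+0+0+0 mod 2 = 1
  c[3] = d·G[:,3] = (11101000111001010111001011)·(01110001111000111100001111) mod 2 = 0+1+1+0+0+0+0+0+1+1+1+0+0+0+0+1+0+1+0+0+0+0+1+0+1+1 mod 2 = 0
  c[4] = d·G[:,4] = (11101000111001010111001011)·(01000000000000000000000000) mod 2 = 0+1+0+0+0+0+0+0+0+0+0+0+0+0+0+0+0+0+0+0+0+0+0+0+0+0 mod 2 = 1
  c[5] = d·G[:,5] = (11101000111001010111001011)·(00100000000000000000000000) mod 2 = 0+0+1+0+0+0+0+0+0+0+0+0+0+0+0+0+0+0+0+0+0+0+0+0+0+0 mod 2 = 1
  c[6] = d·G[:,6] = (11101000111001010111001011)·(00010000000000000000000000) mod 2 = 0+0+0+0+0+0+0+0+0+0+0+0+0+0+0+0+0+0+0+0+0+0+0+0+0+0 mod 2 = 0
  c[7] = d·G[:,7] = (11101000111001010111001011)·(00001111111000000011111111) mod 2 = 0+0+0+0+1+0+0+0+1+1+1+0+0+0+0+0+0+0+1+1+0+0+1+0+1+1 mod 2 = 1
  c[8] = d·G[:,8] = (11101000111001010111001011)·(00001000000000000000000000) mod 2 = 0+0+0+0+1+0+0+0+0+0+0+0+0+0+0+0+0+0+0+0+0+0+0+0+0+0 mod 2 = 1
  c[9] = d·G[:,9] = (11101000111001010111001011)·(00000100000000000000000000) mod 2 = 0+0+0+0+0+0+0+0+0+0+0+0+0+0+0+0+0+0+0+0+0+0+0+0+0+0 mod 2 = 0
  c[10] = d·G[:,10] = (11101000111001010111001011)·(00000010000000000000000000) mod 2 = 0+0+0+0+0+0+0+0+0+0+0+0+0+0+0+0+0+0+0+0+0+0+0+0+0+0 mod 2 = 0
  c[11] = d·G[:,11] = (11101000111001010111001011)·(00000001000000000000000000) mod 2 = 0+0+0+0+0+0+0+0+0+0+0+0+0+0+0+0+0+0+0+0+0+0+0+0+0+0 mod 2 = 0
  c[12] = d·G[:,12] = (11101000111001010111001011)·(00000000100000000000000000) mod 2 = 0+0+0+0+0+0+0+0+1+0+0+0+0+0+0+0+0+0+0+0+0+0+0+0+0+0 mod 2 = 1
  c[13] = d·G[:,13] = (11101000111001010111001011)·(00000000010000000000000000) mod 2 = 0+0+0+0+0+0+0+0+0+1+0+0+0+0+0+0+0+0+0+0+0+0+0+0+0+0 mod 2 = 1
  c[14] = d·G[:,14] = (11101000111001010111001011)·(00000000001000000000000000) mod 2 = 0+0+0+0+0+0+0+0+0+0+1+0+0+0+0+0+0+0+0+0+0+0+0+0+0+0 mod 2 = 1
  c[15] = d·G[:,15] = (11101000111001010111001011)·(00000000000111111111111111) mod 2 = 0+0+0+0+0+0+0+0+0+0+0+0+0+1+0+1+0+1+1+1+0+0+1+0+1+1 mod 2 = 0
  c[16] = d·G[:,16] = (11101000111001010111001011)·(00000000000100000000000000) mod 2 = 0+0+0+0+0+0+0+0+0+0+0+0+0+0+0+0+0+0+0+0+0+0+0+0+0+0 mod 2 = 0
  c[17] = d·G[:,17] = (11101000111001010111001011)·(00000000000010000000000000) mod 2 = 0+0+0+0+0+0+0+0+0+0+0+0+0+0+0+0+0+0+0+0+0+0+0+0+0+0 mod 2 = 0
  c[18] = d·G[:,18] = (11101000111001010111001011)·(00000000000001000000000000) mod 2 = 0+0+0+0+0+0+0+0+0+0+0+0+0+1+0+0+0+0+0+0+0+0+0+0+0+0 mod 2 = 1
  c[19] = d·G[:,19] = (11101000111001010111001011)·(00000000000000100000000000) mod 2 = 0+0+0+0+0+0+0+0+0+0+0+0+0+0+0+0+0+0+0+0+0+0+0+0+0+0 mod 2 = 0
  c[20] = d·G[:,20] = (11101000111001010111001011)·(00000000000000010000000000) mod 2 = 0+0+0+0+0+0+0+0+0+0+0+0+0+0+0+1+0+0+0+0+0+0+0+0+0+0 mod 2 = 1
  c[21] = d·G[:,21] = (11101000111001010111001011)·(00000000000000001000000000) mod 2 = 0+0+0+0+0+0+0+0+0+0+0+0+0+0+0+0+0+0+0+0+0+0+0+0+0+0 mod 2 = 0
  c[22] = d·G[:,22] = (11101000111001010111001011)·(00000000000000000100000000) mod 2 = 0+0+0+0+0+0+0+0+0+0+0+0+0+0+0+0+0+1+0+0+0+0+0+0+0+0 mod 2 = 1
  c[23] = d·G[:,23] = (11101000111001010111001011)·(00000000000000000010000000) mod 2 = 0+0+0+0+0+0+0+0+0+0+0+0+0+0+0+0+0+0+1+0+0+0+0+0+0+0 mod 2 = 1
  c[24] = d·G[:,24] = (11101000111001010111001011)·(00000000000000000001000000) mod 2 = 0+0+0+0+0+0+0+0+0+0+0+0+0+0+0+0+0+0+0+1+0+0+0+0+0+0 mod 2 = 1
  c[25] = d·G[:,25] = (11101000111001010111001011)·(00000000000000000000100000) mod 2 = 0+0+0+0+0+0+0+0+0+0+0+0+0+0+0+0+0+0+0+0+0+0+0+0+0+0 mod 2 = 0
  c[26] = d·G[:,26] = (11101000111001010111001011)·(00000000000000000000010000) mod 2 = 0+0+0+0+0+0+0+0+0+0+0+0+0+0+0+0+0+0+0+0+0+0+0+0+0+0 mod 2 = 0
  c[27] = d·G[:,27] = (11101000111001010111001011)·(00000000000000000000001000) mod 2 = 0+0+0+0+0+0+0+0+0+0+0+0+0+0+0+0+0+0+0+0+0+0+1+0+0+0 mod 2 = 1
  c[28] = d·G[:,28] = (11101000111001010111001011)·(00000000000000000000000100) mod 2 = 0+0+0+0+0+0+0+0+0+0+0+0+0+0+0+0+0+0+0+0+0+0+0+0+0+0 mod 2 = 0
  c[29] = d·G[:,29] = (11101000111001010111001011)·(00000000000000000000000010) mod 2 = 0+0+0+0+0+0+0+0+0+0+0+0+0+0+0+0+0+0+0+0+0+0+0+0+1+0 mod 2 = 1
  c[30] = d·G[:,30] = (11101000111001010111001011)·(00000000000000000000000001) mod 2 = 0+0+0+0+0+0+0+0+0+0+0+0+0+0+0+0+0+0+0+0+0+0+0+0+0+1 mod 2 = 1
Codeword = 0010110110001110001010111001011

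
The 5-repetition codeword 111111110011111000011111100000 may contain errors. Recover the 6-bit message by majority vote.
Split into 5-bit blocks and majority-vote each:
  block 1 = 11111: 5 ones, 0 zeros → 1
  block 2 = 11100: 3 ones, 2 zeros → 1
  block 3 = 11111: 5 ones, 0 zeros → 1
  block 4 = 00001: 1 ones, 4 zeros → 0
  block 5 = 11111: 5 ones, 0 zeros → 1
  block 6 = 00000: 0 ones, 5 zeros → 0
Decoded = 111010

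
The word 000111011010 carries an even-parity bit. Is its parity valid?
Sum of all bits: 0+0+0+1+1+1+0+1+1+0+1+0 = 6; 6 mod 2 = 0. Result is 0 → valid parity.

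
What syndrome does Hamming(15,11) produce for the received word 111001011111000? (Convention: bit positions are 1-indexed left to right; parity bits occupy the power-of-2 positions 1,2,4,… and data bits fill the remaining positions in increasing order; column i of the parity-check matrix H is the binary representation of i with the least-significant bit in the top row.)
Syndrome s = H · r^T (mod 2), r = 111001011111000:
  s[0] = (101010101010101)·(111001011111000) mod 2 = 1+0+1+0+0+0+0+0+1+0+1+0+0+0+0 mod 2 = 0
  s[1] = (011001100110011)·(111001011111000) mod 2 = 0+1+1+0+0+1+0+0+0+1+1+0+0+0+0 mod 2 = 1
  s[2] = (000111100001111)·(111001011111000) mod 2 = 0+0+0+0+0+1+0+0+0+0+0+1+0+0+0 mod 2 = 0
  s[3] = (000000011111111)·(111001011111000) mod 2 = 0+0+0+0+0+0+0+1+1+1+1+1+0+0+0 mod 2 = 1
Syndrome = 0101
Non-zero syndrome: error at position 10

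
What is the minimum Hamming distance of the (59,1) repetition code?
d_min = 59 (the only two codewords are 0…0 and 1…1, differing in all 59 positions).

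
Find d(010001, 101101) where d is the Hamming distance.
XOR = 111100, count of 1s = 4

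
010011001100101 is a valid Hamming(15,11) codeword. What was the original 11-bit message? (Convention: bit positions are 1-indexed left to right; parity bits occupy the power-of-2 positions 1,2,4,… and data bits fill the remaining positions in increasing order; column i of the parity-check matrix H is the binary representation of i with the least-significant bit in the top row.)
Parity bits occupy power-of-2 positions; data bits are at positions {3,5,6,7,9,10,11,12,13,14,15} (1-indexed).
Extract: c[3]=0 c[5]=1 c[6]=1 c[7]=0 c[9]=1 c[10]=1 c[11]=0 c[12]=0 c[13]=1 c[14]=0 c[15]=1
Data = 01101100101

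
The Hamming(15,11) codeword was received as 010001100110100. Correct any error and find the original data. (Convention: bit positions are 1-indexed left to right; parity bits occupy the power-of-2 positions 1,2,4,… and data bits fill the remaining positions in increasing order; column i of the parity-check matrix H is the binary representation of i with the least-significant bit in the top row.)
Syndrome s = H · r^T (mod 2), r = 010001100110100:
  s[0] = (101010101010101)·(010001100110100) mod 2 = 0+0+0+0+0+0+1+0+0+0+1+0+1+0+0 mod 2 = 1
  s[1] = (011001100110011)·(010001100110100) mod 2 = 0+1+0+0+0+1+1+0+0+1+1+0+0+0+0 mod 2 = 1
  s[2] = (000111100001111)·(010001100110100) mod 2 = 0+0+0+0+0+1+1+0+0+0+0+0+1+0+0 mod 2 = 1
  s[3] = (000000011111111)·(010001100110100) mod 2 = 0+0+0+0+0+0+0+0+0+1+1+0+1+0+0 mod 2 = 1
Syndrome = 1111
Column 15 of H equals this syndrome → error at bit 15 (1-indexed).
Flip bit 15: 010001100110100 → 010001100110101
Extract data bits at positions {3,5,6,7,9,10,11,12,13,14,15}: 00110110101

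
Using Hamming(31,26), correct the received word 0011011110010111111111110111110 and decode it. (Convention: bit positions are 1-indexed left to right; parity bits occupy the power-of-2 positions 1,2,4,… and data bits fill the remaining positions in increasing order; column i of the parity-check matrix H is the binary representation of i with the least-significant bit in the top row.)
Syndrome s = H · r^T (mod 2), r = 0011011110010111111111110111110:
  s[0] = (1010101010101010101010101010101)·(0011011110010111111111110111110) mod 2 = 0+0+1+0+0+0+1+0+1+0+0+0+0+0+1+0+1+0+1+0+1+0+1+0+0+0+1+0+1+0+0 mod 2 = 0
  s[1] = (0110011001100110011001100110011)·(0011011110010111111111110111110) mod 2 = 0+0+1+0+0+1+1+0+0+0+0+0+0+1+1+0+0+1+1+0+0+1+1+0+0+1+1+0+0+1+0 mod 2 = 0
  s[2] = (0001111000011110000111100001111)·(0011011110010111111111110111110) mod 2 = 0+0+0+1+0+1+1+0+0+0+0+1+0+1+1+0+0+0+0+1+1+1+1+0+0+0+0+1+1+1+0 mod 2 = 1
  s[3] = (0000000111111110000000011111111)·(0011011110010111111111110111110) mod 2 = 0+0+0+0+0+0+0+1+1+0+0+1+0+1+1+0+0+0+0+0+0+0+0+1+0+1+1+1+1+1+0 mod 2 = 1
  s[4] = (0000000000000001111111111111111)·(0011011110010111111111110111110) mod 2 = 0+0+0+0+0+0+0+0+0+0+0+0+0+0+0+1+1+1+1+1+1+1+1+1+0+1+1+1+1+1+0 mod 2 = 0
Syndrome = 00110
Column 12 of H equals this syndrome → error at bit 12 (1-indexed).
Flip bit 12: 0011011110010111111111110111110 → 0011011110000111111111110111110
Extract data bits at positions {3,5,6,7,9,10,11,12,13,14,15,17,18,19,20,21,22,23,24,25,26,27,28,29,30,31}: 10111000011111111110111110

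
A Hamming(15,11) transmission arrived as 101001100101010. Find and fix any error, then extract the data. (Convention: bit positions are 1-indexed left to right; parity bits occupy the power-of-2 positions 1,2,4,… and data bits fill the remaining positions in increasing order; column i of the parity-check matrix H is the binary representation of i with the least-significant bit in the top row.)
Syndrome s = H · r^T (mod 2), r = 101001100101010:
  s[0] = (101010101010101)·(101001100101010) mod 2 = 1+0+1+0+0+0+1+0+0+0+0+0+0+0+0 mod 2 = 1
  s[1] = (011001100110011)·(101001100101010) mod 2 = 0+0+1+0+0+1+1+0+0+1+0+0+0+1+0 mod 2 = 1
  s[2] = (000111100001111)·(101001100101010) mod 2 = 0+0+0+0+0+1+1+0+0+0+0+1+0+1+0 mod 2 = 0
  s[3] = (000000011111111)·(101001100101010) mod 2 = 0+0+0+0+0+0+0+0+0+1+0+1+0+1+0 mod 2 = 1
Syndrome = 1101
Column 11 of H equals this syndrome → error at bit 11 (1-indexed).
Flip bit 11: 101001100101010 → 101001100111010
Extract data bits at positions {3,5,6,7,9,10,11,12,13,14,15}: 10110111010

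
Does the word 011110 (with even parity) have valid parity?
Sum of all bits: 0+1+1+1+1+0 = 4; 4 mod 2 = 0. Result is 0 → valid parity.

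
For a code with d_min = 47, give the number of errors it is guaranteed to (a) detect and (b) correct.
(a) Detection requires d_min ≥ e+1, so e ≤ d_min − 1 = 46.
(b) Correction requires d_min ≥ 2t+1, so t ≤ ⌊(d_min − 1)/2⌋ = ⌊46/2⌋ = 23.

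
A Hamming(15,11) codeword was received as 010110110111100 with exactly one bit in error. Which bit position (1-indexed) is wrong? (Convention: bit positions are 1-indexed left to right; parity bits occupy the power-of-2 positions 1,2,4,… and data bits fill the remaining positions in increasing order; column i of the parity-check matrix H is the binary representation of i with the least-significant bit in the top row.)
Syndrome s = H · r^T (mod 2), r = 010110110111100:
  s[0] = (101010101010101)·(010110110111100) mod 2 = 0+0+0+0+1+0+1+0+0+0+1+0+1+0+0 mod 2 = 0
  s[1] = (011001100110011)·(010110110111100) mod 2 = 0+1+0+0+0+0+1+0+0+1+1+0+0+0+0 mod 2 = 0
  s[2] = (000111100001111)·(010110110111100) mod 2 = 0+0+0+1+1+0+1+0+0+0+0+1+1+0+0 mod 2 = 1
  s[3] = (000000011111111)·(010110110111100) mod 2 = 0+0+0+0+0+0+0+1+0+1+1+1+1+0+0 mod 2 = 1
Syndrome = 0011
Column i of H is the binary representation of i, so the syndrome is the binary index of the flipped bit.
Read s = 0011 with s[0] as LSB: 0·2^0 + 0·2^1 + 1·2^2 + 1·2^3 = 12.
Error is at bit position 12.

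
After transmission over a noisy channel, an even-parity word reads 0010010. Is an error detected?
Sum of received bits: 0+0+1+0+0+1+0 = 2; 2 mod 2 = 0. Result is 0 → no error detected.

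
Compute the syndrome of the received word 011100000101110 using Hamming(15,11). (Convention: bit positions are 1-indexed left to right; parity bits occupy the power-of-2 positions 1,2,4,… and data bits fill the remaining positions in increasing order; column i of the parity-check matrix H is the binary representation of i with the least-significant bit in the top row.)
Syndrome s = H · r^T (mod 2), r = 011100000101110:
  s[0] = (101010101010101)·(011100000101110) mod 2 = 0+0+1+0+0+0+0+0+0+0+0+0+1+0+0 mod 2 = 0
  s[1] = (011001100110011)·(011100000101110) mod 2 = 0+1+1+0+0+0+0+0+0+1+0+0+0+1+0 mod 2 = 0
  s[2] = (000111100001111)·(011100000101110) mod 2 = 0+0+0+1+0+0+0+0+0+0+0+1+1+1+0 mod 2 = 0
  s[3] = (000000011111111)·(011100000101110) mod 2 = 0+0+0+0+0+0+0+0+0+1+0+1+1+1+0 mod 2 = 0
Syndrome = 0000
s = 0: no error detected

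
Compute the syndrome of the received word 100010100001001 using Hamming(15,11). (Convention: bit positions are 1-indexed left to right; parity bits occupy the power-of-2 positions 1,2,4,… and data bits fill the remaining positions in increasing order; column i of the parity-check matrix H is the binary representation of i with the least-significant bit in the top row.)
Syndrome s = H · r^T (mod 2), r = 100010100001001:
  s[0] = (101010101010101)·(100010100001001) mod 2 = 1+0+0+0+1+0+1+0+0+0+0+0+0+0+1 mod 2 = 0
  s[1] = (011001100110011)·(100010100001001) mod 2 = 0+0+0+0+0+0+1+0+0+0+0+0+0+0+1 mod 2 = 0
  s[2] = (000111100001111)·(100010100001001) mod 2 = 0+0+0+0+1+0+1+0+0+0+0+1+0+0+1 mod 2 = 0
  s[3] = (000000011111111)·(100010100001001) mod 2 = 0+0+0+0+0+0+0+0+0+0+0+1+0+0+1 mod 2 = 0
Syndrome = 0000
s = 0: no error detected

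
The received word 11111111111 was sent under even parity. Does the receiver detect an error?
Sum of received bits: 1+1+1+1+1+1+1+1+1+1+1 = 11; 11 mod 2 = 1. Result is 1 ≠ 0 → error detected.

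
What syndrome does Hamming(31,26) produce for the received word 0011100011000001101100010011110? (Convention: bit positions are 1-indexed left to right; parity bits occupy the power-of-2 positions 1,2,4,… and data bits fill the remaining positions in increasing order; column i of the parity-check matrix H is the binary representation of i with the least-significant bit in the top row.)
Syndrome s = H · r^T (mod 2), r = 0011100011000001101100010011110:
  s[0] = (1010101010101010101010101010101)·(0011100011000001101100010011110) mod 2 = 0+0+1+0+1+0+0+0+1+0+0+0+0+0+0+0+1+0+1+0+0+0+0+0+0+0+1+0+1+0+0 mod 2 = 1
  s[1] = (0110011001100110011001100110011)·(0011100011000001101100010011110) mod 2 = 0+0+1+0+0+0+0+0+0+1+0+0+0+0+0+0+0+0+1+0+0+0+0+0+0+0+1+0+0+1+0 mod 2 = 1
  s[2] = (0001111000011110000111100001111)·(0011100011000001101100010011110) mod 2 = 0+0+0+1+1+0+0+0+0+0+0+0+0+0+0+0+0+0+0+1+0+0+0+0+0+0+0+1+1+1+0 mod 2 = 0
  s[3] = (0000000111111110000000011111111)·(0011100011000001101100010011110) mod 2 = 0+0+0+0+0+0+0+0+1+1+0+0+0+0+0+0+0+0+0+0+0+0+0+1+0+0+1+1+1+1+0 mod 2 = 1
  s[4] = (0000000000000001111111111111111)·(0011100011000001101100010011110) mod 2 = 0+0+0+0+0+0+0+0+0+0+0+0+0+0+0+1+1+0+1+1+0+0+0+1+0+0+1+1+1+1+0 mod 2 = 1
Syndrome = 11011
Non-zero syndrome: error at position 27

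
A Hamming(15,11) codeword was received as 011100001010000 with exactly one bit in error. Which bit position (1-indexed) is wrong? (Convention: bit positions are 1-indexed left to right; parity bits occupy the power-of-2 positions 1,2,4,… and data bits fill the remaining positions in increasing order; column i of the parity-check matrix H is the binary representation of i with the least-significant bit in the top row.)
Syndrome s = H · r^T (mod 2), r = 011100001010000:
  s[0] = (101010101010101)·(011100001010000) mod 2 = 0+0+1+0+0+0+0+0+1+0+1+0+0+0+0 mod 2 = 1
  s[1] = (011001100110011)·(011100001010000) mod 2 = 0+1+1+0+0+0+0+0+0+0+1+0+0+0+0 mod 2 = 1
  s[2] = (000111100001111)·(011100001010000) mod 2 = 0+0+0+1+0+0+0+0+0+0+0+0+0+0+0 mod 2 = 1
  s[3] = (000000011111111)·(011100001010000) mod 2 = 0+0+0+0+0+0+0+0+1+0+1+0+0+0+0 mod 2 = 0
Syndrome = 1110
Column i of H is the binary representation of i, so the syndrome is the binary index of the flipped bit.
Read s = 1110 with s[0] as LSB: 1·2^0 + 1·2^1 + 1·2^2 + 0·2^3 = 7.
Error is at bit position 7.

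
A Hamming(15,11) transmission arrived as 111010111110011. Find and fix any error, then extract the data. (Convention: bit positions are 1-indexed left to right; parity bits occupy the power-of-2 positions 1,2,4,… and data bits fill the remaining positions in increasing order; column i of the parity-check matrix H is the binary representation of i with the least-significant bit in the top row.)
Syndrome s = H · r^T (mod 2), r = 111010111110011:
  s[0] = (101010101010101)·(111010111110011) mod 2 = 1+0+1+0+1+0+1+0+1+0+1+0+0+0+1 mod 2 = 1
  s[1] = (011001100110011)·(111010111110011) mod 2 = 0+1+1+0+0+0+1+0+0+1+1+0+0+1+1 mod 2 = 1
  s[2] = (000111100001111)·(111010111110011) mod 2 = 0+0+0+0+1+0+1+0+0+0+0+0+0+1+1 mod 2 = 0
  s[3] = (000000011111111)·(111010111110011) mod 2 = 0+0+0+0+0+0+0+1+1+1+1+0+0+1+1 mod 2 = 0
Syndrome = 1100
Column 3 of H equals this syndrome → error at bit 3 (1-indexed).
Flip bit 3: 111010111110011 → 110010111110011
Extract data bits at positions {3,5,6,7,9,10,11,12,13,14,15}: 01011110011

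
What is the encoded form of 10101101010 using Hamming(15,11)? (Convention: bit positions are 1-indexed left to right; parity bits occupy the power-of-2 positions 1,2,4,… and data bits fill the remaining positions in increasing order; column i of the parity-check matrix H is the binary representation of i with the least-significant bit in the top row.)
Codeword c = d · G (mod 2), d = 10101101010:
  c[0] = d·G[:,0] = (10101101010)·(11011010101) mod 2 = 1+0+0+0+1+0+0+0+0+0+0 mod 2 = 0
  c[1] = d·G[:,1] = (10101101010)·(10110110011) mod 2 = 1+0+1+0+0+1+0+0+0+1+0 mod 2 = 0
  c[2] = d·G[:,2] = (10101101010)·(10000000000) mod 2 = 1+0+0+0+0+0+0+0+0+0+0 mod 2 = 1
  c[3] = d·G[:,3] = (10101101010)·(01110001111) mod 2 = 0+0+1+0+0+0+0+1+0+1+0 mod 2 = 1
  c[4] = d·G[:,4] = (10101101010)·(01000000000) mod 2 = 0+0+0+0+0+0+0+0+0+0+0 mod 2 = 0
  c[5] = d·G[:,5] = (10101101010)·(00100000000) mod 2 = 0+0+1+0+0+0+0+0+0+0+0 mod 2 = 1
  c[6] = d·G[:,6] = (10101101010)·(00010000000) mod 2 = 0+0+0+0+0+0+0+0+0+0+0 mod 2 = 0
  c[7] = d·G[:,7] = (10101101010)·(00001111111) mod 2 = 0+0+0+0+1+1+0+1+0+1+0 mod 2 = 0
  c[8] = d·G[:,8] = (10101101010)·(00001000000) mod 2 = 0+0+0+0+1+0+0+0+0+0+0 mod 2 = 1
  c[9] = d·G[:,9] = (10101101010)·(00000100000) mod 2 = 0+0+0+0+0+1+0+0+0+0+0 mod 2 = 1
  c[10] = d·G[:,10] = (10101101010)·(00000010000) mod 2 = 0+0+0+0+0+0+0+0+0+0+0 mod 2 = 0
  c[11] = d·G[:,11] = (10101101010)·(00000001000) mod 2 = 0+0+0+0+0+0+0+1+0+0+0 mod 2 = 1
  c[12] = d·G[:,12] = (10101101010)·(00000000100) mod 2 = 0+0+0+0+0+0+0+0+0+0+0 mod 2 = 0
  c[13] = d·G[:,13] = (10101101010)·(00000000010) mod 2 = 0+0+0+0+0+0+0+0+0+1+0 mod 2 = 1
  c[14] = d·G[:,14] = (10101101010)·(00000000001) mod 2 = 0+0+0+0+0+0+0+0+0+0+0 mod 2 = 0
Codeword = 001101001101010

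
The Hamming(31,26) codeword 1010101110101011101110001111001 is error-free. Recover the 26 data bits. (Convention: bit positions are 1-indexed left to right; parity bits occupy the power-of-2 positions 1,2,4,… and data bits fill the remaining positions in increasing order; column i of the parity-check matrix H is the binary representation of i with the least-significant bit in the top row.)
Parity bits occupy power-of-2 positions; data bits are at positions {3,5,6,7,9,10,11,12,13,14,15,17,18,19,20,21,22,23,24,25,26,27,28,29,30,31} (1-indexed).
Extract: c[3]=1 c[5]=1 c[6]=0 c[7]=1 c[9]=1 c[10]=0 c[11]=1 c[12]=0 c[13]=1 c[14]=0 c[15]=1 c[17]=1 c[18]=0 c[19]=1 c[20]=1 c[21]=1 c[22]=0 c[23]=0 c[24]=0 c[25]=1 c[26]=1 c[27]=1 c[28]=1 c[29]=0 c[30]=0 c[31]=1
Data = 11011010101101110001111001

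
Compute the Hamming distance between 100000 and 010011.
XOR = 110011, count of 1s = 4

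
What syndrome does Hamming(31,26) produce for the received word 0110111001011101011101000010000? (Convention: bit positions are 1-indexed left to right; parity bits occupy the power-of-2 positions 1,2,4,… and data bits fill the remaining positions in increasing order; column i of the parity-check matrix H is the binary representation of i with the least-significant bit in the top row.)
Syndrome s = H · r^T (mod 2), r = 0110111001011101011101000010000:
  s[0] = (1010101010101010101010101010101)·(0110111001011101011101000010000) mod 2 = 0+0+1+0+1+0+1+0+0+0+0+0+1+0+0+0+0+0+1+0+0+0+0+0+0+0+1+0+0+0+0 mod 2 = 0
  s[1] = (0110011001100110011001100110011)·(0110111001011101011101000010000) mod 2 = 0+1+1+0+0+1+1+0+0+1+0+0+0+1+0+0+0+1+1+0+0+1+0+0+0+0+1+0+0+0+0 mod 2 = 0
  s[2] = (0001111000011110000111100001111)·(0110111001011101011101000010000) mod 2 = 0+0+0+0+1+1+1+0+0+0+0+1+1+1+0+0+0+0+0+1+0+1+0+0+0+0+0+0+0+0+0 mod 2 = 0
  s[3] = (0000000111111110000000011111111)·(0110111001011101011101000010000) mod 2 = 0+0+0+0+0+0+0+0+0+1+0+1+1+1+0+0+0+0+0+0+0+0+0+0+0+0+1+0+0+0+0 mod 2 = 1
  s[4] = (0000000000000001111111111111111)·(0110111001011101011101000010000) mod 2 = 0+0+0+0+0+0+0+0+0+0+0+0+0+0+0+1+0+1+1+1+0+1+0+0+0+0+1+0+0+0+0 mod 2 = 0
Syndrome = 00010
Non-zero syndrome: error at position 8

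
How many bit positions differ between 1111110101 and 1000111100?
XOR = 0111001001, count of 1s = 5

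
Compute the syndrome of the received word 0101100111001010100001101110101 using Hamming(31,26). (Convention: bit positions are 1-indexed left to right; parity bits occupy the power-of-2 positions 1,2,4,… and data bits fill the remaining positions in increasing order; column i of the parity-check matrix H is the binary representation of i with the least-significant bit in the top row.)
Syndrome s = H · r^T (mod 2), r = 0101100111001010100001101110101:
  s[0] = (1010101010101010101010101010101)·(0101100111001010100001101110101) mod 2 = 0+0+0+0+1+0+0+0+1+0+0+0+1+0+1+0+1+0+0+0+0+0+1+0+1+0+1+0+1+0+1 mod 2 = 0
  s[1] = (0110011001100110011001100110011)·(0101100111001010100001101110101) mod 2 = 0+1+0+0+0+0+0+0+0+1+0+0+0+0+1+0+0+0+0+0+0+1+1+0+0+1+1+0+0+0+1 mod 2 = 0
  s[2] = (0001111000011110000111100001111)·(0101100111001010100001101110101) mod 2 = 0+0+0+1+1+0+0+0+0+0+0+0+1+0+1+0+0+0+0+0+0+1+1+0+0+0+0+0+1+0+1 mod 2 = 0
  s[3] = (0000000111111110000000011111111)·(0101100111001010100001101110101) mod 2 = 0+0+0+0+0+0+0+1+1+1+0+0+1+0+1+0+0+0+0+0+0+0+0+0+1+1+1+0+1+0+1 mod 2 = 0
  s[4] = (0000000000000001111111111111111)·(0101100111001010100001101110101) mod 2 = 0+0+0+0+0+0+0+0+0+0+0+0+0+0+0+0+1+0+0+0+0+1+1+0+1+1+1+0+1+0+1 mod 2 = 0
Syndrome = 00000
s = 0: no error detected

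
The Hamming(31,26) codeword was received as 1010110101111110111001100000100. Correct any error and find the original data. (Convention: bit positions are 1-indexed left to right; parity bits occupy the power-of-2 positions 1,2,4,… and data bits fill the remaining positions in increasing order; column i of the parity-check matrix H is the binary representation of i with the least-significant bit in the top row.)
Syndrome s = H · r^T (mod 2), r = 1010110101111110111001100000100:
  s[0] = (1010101010101010101010101010101)·(1010110101111110111001100000100) mod 2 = 1+0+1+0+1+0+0+0+0+0+1+0+1+0+1+0+1+0+1+0+0+0+1+0+0+0+0+0+1+0+0 mod 2 = 0
  s[1] = (0110011001100110011001100110011)·(1010110101111110111001100000100) mod 2 = 0+0+1+0+0+1+0+0+0+1+1+0+0+1+1+0+0+1+1+0+0+1+1+0+0+0+0+0+0+0+0 mod 2 = 0
  s[2] = (0001111000011110000111100001111)·(1010110101111110111001100000100) mod 2 = 0+0+0+0+1+1+0+0+0+0+0+1+1+1+1+0+0+0+0+0+0+1+1+0+0+0+0+0+1+0+0 mod 2 = 1
  s[3] = (0000000111111110000000011111111)·(1010110101111110111001100000100) mod 2 = 0+0+0+0+0+0+0+1+0+1+1+1+1+1+1+0+0+0+0+0+0+0+0+0+0+0+0+0+1+0+0 mod 2 = 0
  s[4] = (0000000000000001111111111111111)·(1010110101111110111001100000100) mod 2 = 0+0+0+0+0+0+0+0+0+0+0+0+0+0+0+0+1+1+1+0+0+1+1+0+0+0+0+0+1+0+0 mod 2 = 0
Syndrome = 00100
Column 4 of H equals this syndrome → error at bit 4 (1-indexed).
Flip bit 4: 1010110101111110111001100000100 → 1011110101111110111001100000100
Extract data bits at positions {3,5,6,7,9,10,11,12,13,14,15,17,18,19,20,21,22,23,24,25,26,27,28,29,30,31}: 11100111111111001100000100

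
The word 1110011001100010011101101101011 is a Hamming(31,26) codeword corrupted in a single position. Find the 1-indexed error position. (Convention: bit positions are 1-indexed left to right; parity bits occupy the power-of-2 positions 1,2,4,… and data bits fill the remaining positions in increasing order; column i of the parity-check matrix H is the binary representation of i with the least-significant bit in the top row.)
Syndrome s = H · r^T (mod 2), r = 1110011001100010011101101101011:
  s[0] = (1010101010101010101010101010101)·(1110011001100010011101101101011) mod 2 = 1+0+1+0+0+0+1+0+0+0+1+0+0+0+1+0+0+0+1+0+0+0+1+0+1+0+0+0+0+0+1 mod 2 = 1
  s[1] = (0110011001100110011001100110011)·(1110011001100010011101101101011) mod 2 = 0+1+1+0+0+1+1+0+0+1+1+0+0+0+1+0+0+1+1+0+0+1+1+0+0+1+0+0+0+1+1 mod 2 = 0
  s[2] = (0001111000011110000111100001111)·(1110011001100010011101101101011) mod 2 = 0+0+0+0+0+1+1+0+0+0+0+0+0+0+1+0+0+0+0+1+0+1+1+0+0+0+0+1+0+1+1 mod 2 = 1
  s[3] = (0000000111111110000000011111111)·(1110011001100010011101101101011) mod 2 = 0+0+0+0+0+0+0+0+0+1+1+0+0+0+1+0+0+0+0+0+0+0+0+0+1+1+0+1+0+1+1 mod 2 = 0
  s[4] = (0000000000000001111111111111111)·(1110011001100010011101101101011) mod 2 = 0+0+0+0+0+0+0+0+0+0+0+0+0+0+0+0+0+1+1+1+0+1+1+0+1+1+0+1+0+1+1 mod 2 = 0
Syndrome = 10100
Column i of H is the binary representation of i, so the syndrome is the binary index of the flipped bit.
Read s = 10100 with s[0] as LSB: 1·2^0 + 0·2^1 + 1·2^2 + 0·2^3 + 0·2^4 = 5.
Error is at bit position 5.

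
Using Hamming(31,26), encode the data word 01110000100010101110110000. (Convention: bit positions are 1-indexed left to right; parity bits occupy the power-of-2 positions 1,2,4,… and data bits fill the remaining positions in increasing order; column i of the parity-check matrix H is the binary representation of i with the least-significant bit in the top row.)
Codeword c = d · G (mod 2), d = 01110000100010101110110000:
  c[0] = d·G[:,0] = (01110000100010101110110000)·(11011010101101010101010101) mod 2 = 0+1+0+1+0+0+0+0+1+0+0+0+0+0+0+0+0+1+0+0+0+1+0+0+0+0 mod 2 = 1
  c[1] = d·G[:,1] = (01110000100010101110110000)·(10110110011011001100110011) mod 2 = 0+0+1+1+0+0+0+0+0+0+0+0+1+0+0+0+1+1+0+0+1+1+0+0+0+0 mod 2 = 1
  c[2] = d·G[:,2] = (01110000100010101110110000)·(10000000000000000000000000) mod 2 = 0+0+0+0+0+0+0+0+0+0+0+0+0+0+0+0+0+0+0+0+0+0+0+0+0+0 mod 2 = 0
  c[3] = d·G[:,3] = (01110000100010101110110000)·(01110001111000111100001111) mod 2 = 0+1+1+1+0+0+0+0+1+0+0+0+0+0+1+0+1+1+0+0+0+0+0+0+0+0 mod 2 = 1
  c[4] = d·G[:,4] = (01110000100010101110110000)·(01000000000000000000000000) mod 2 = 0+1+0+0+0+0+0+0+0+0+0+0+0+0+0+0+0+0+0+0+0+0+0+0+0+0 mod 2 = 1
  c[5] = d·G[:,5] = (01110000100010101110110000)·(00100000000000000000000000) mod 2 = 0+0+1+0+0+0+0+0+0+0+0+0+0+0+0+0+0+0+0+0+0+0+0+0+0+0 mod 2 = 1
  c[6] = d·G[:,6] = (01110000100010101110110000)·(00010000000000000000000000) mod 2 = 0+0+0+1+0+0+0+0+0+0+0+0+0+0+0+0+0+0+0+0+0+0+0+0+0+0 mod 2 = 1
  c[7] = d·G[:,7] = (01110000100010101110110000)·(00001111111000000011111111) mod 2 = 0+0+0+0+0+0+0+0+1+0+0+0+0+0+0+0+0+0+1+0+1+1+0+0+0+0 mod 2 = 0
  c[8] = d·G[:,8] = (01110000100010101110110000)·(00001000000000000000000000) mod 2 = 0+0+0+0+0+0+0+0+0+0+0+0+0+0+0+0+0+0+0+0+0+0+0+0+0+0 mod 2 = 0
  c[9] = d·G[:,9] = (01110000100010101110110000)·(00000100000000000000000000) mod 2 = 0+0+0+0+0+0+0+0+0+0+0+0+0+0+0+0+0+0+0+0+0+0+0+0+0+0 mod 2 = 0
  c[10] = d·G[:,10] = (01110000100010101110110000)·(00000010000000000000000000) mod 2 = 0+0+0+0+0+0+0+0+0+0+0+0+0+0+0+0+0+0+0+0+0+0+0+0+0+0 mod 2 = 0
  c[11] = d·G[:,11] = (01110000100010101110110000)·(00000001000000000000000000) mod 2 = 0+0+0+0+0+0+0+0+0+0+0+0+0+0+0+0+0+0+0+0+0+0+0+0+0+0 mod 2 = 0
  c[12] = d·G[:,12] = (01110000100010101110110000)·(00000000100000000000000000) mod 2 = 0+0+0+0+0+0+0+0+1+0+0+0+0+0+0+0+0+0+0+0+0+0+0+0+0+0 mod 2 = 1
  c[13] = d·G[:,13] = (01110000100010101110110000)·(00000000010000000000000000) mod 2 = 0+0+0+0+0+0+0+0+0+0+0+0+0+0+0+0+0+0+0+0+0+0+0+0+0+0 mod 2 = 0
  c[14] = d·G[:,14] = (01110000100010101110110000)·(00000000001000000000000000) mod 2 = 0+0+0+0+0+0+0+0+0+0+0+0+0+0+0+0+0+0+0+0+0+0+0+0+0+0 mod 2 = 0
  c[15] = d·G[:,15] = (01110000100010101110110000)·(00000000000111111111111111) mod 2 = 0+0+0+0+0+0+0+0+0+0+0+0+1+0+1+0+1+1+1+0+1+1+0+0+0+0 mod 2 = 1
  c[16] = d·G[:,16] = (01110000100010101110110000)·(00000000000100000000000000) mod 2 = 0+0+0+0+0+0+0+0+0+0+0+0+0+0+0+0+0+0+0+0+0+0+0+0+0+0 mod 2 = 0
  c[17] = d·G[:,17] = (01110000100010101110110000)·(00000000000010000000000000) mod 2 = 0+0+0+0+0+0+0+0+0+0+0+0+1+0+0+0+0+0+0+0+0+0+0+0+0+0 mod 2 = 1
  c[18] = d·G[:,18] = (01110000100010101110110000)·(00000000000001000000000000) mod 2 = 0+0+0+0+0+0+0+0+0+0+0+0+0+0+0+0+0+0+0+0+0+0+0+0+0+0 mod 2 = 0
  c[19] = d·G[:,19] = (01110000100010101110110000)·(00000000000000100000000000) mod 2 = 0+0+0+0+0+0+0+0+0+0+0+0+0+0+1+0+0+0+0+0+0+0+0+0+0+0 mod 2 = 1
  c[20] = d·G[:,20] = (01110000100010101110110000)·(00000000000000010000000000) mod 2 = 0+0+0+0+0+0+0+0+0+0+0+0+0+0+0+0+0+0+0+0+0+0+0+0+0+0 mod 2 = 0
  c[21] = d·G[:,21] = (01110000100010101110110000)·(00000000000000001000000000) mod 2 = 0+0+0+0+0+0+0+0+0+0+0+0+0+0+0+0+1+0+0+0+0+0+0+0+0+0 mod 2 = 1
  c[22] = d·G[:,22] = (01110000100010101110110000)·(00000000000000000100000000) mod 2 = 0+0+0+0+0+0+0+0+0+0+0+0+0+0+0+0+0+1+0+0+0+0+0+0+0+0 mod 2 = 1
  c[23] = d·G[:,23] = (01110000100010101110110000)·(00000000000000000010000000) mod 2 = 0+0+0+0+0+0+0+0+0+0+0+0+0+0+0+0+0+0+1+0+0+0+0+0+0+0 mod 2 = 1
  c[24] = d·G[:,24] = (01110000100010101110110000)·(00000000000000000001000000) mod 2 = 0+0+0+0+0+0+0+0+0+0+0+0+0+0+0+0+0+0+0+0+0+0+0+0+0+0 mod 2 = 0
  c[25] = d·G[:,25] = (01110000100010101110110000)·(00000000000000000000100000) mod 2 = 0+0+0+0+0+0+0+0+0+0+0+0+0+0+0+0+0+0+0+0+1+0+0+0+0+0 mod 2 = 1
  c[26] = d·G[:,26] = (01110000100010101110110000)·(00000000000000000000010000) mod 2 = 0+0+0+0+0+0+0+0+0+0+0+0+0+0+0+0+0+0+0+0+0+1+0+0+0+0 mod 2 = 1
  c[27] = d·G[:,27] = (01110000100010101110110000)·(00000000000000000000001000) mod 2 = 0+0+0+0+0+0+0+0+0+0+0+0+0+0+0+0+0+0+0+0+0+0+0+0+0+0 mod 2 = 0
  c[28] = d·G[:,28] = (01110000100010101110110000)·(00000000000000000000000100) mod 2 = 0+0+0+0+0+0+0+0+0+0+0+0+0+0+0+0+0+0+0+0+0+0+0+0+0+0 mod 2 = 0
  c[29] = d·G[:,29] = (01110000100010101110110000)·(00000000000000000000000010) mod 2 = 0+0+0+0+0+0+0+0+0+0+0+0+0+0+0+0+0+0+0+0+0+0+0+0+0+0 mod 2 = 0
  c[30] = d·G[:,30] = (01110000100010101110110000)·(00000000000000000000000001) mod 2 = 0+0+0+0+0+0+0+0+0+0+0+0+0+0+0+0+0+0+0+0+0+0+0+0+0+0 mod 2 = 0
Codeword = 1101111000001001010101110110000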